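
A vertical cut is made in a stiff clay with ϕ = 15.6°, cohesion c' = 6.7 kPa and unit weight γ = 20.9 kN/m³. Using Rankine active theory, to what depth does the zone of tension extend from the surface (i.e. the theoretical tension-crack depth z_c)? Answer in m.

0.845 m

K_a = tan²(45° − 15.6°/2) = 0.5761; √K_a = 0.7590.
The active pressure is zero where K_a γ z = 2c√K_a, so z_c = 2c/(γ√K_a) = 2×6.7/(20.9×0.7590) = 0.8447 m.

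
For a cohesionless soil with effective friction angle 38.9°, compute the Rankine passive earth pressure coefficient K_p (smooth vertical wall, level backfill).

K_p = (1 + sin φ)/(1 − sin φ) = tan²(45° + 38.9°/2) = 4.376.

4.38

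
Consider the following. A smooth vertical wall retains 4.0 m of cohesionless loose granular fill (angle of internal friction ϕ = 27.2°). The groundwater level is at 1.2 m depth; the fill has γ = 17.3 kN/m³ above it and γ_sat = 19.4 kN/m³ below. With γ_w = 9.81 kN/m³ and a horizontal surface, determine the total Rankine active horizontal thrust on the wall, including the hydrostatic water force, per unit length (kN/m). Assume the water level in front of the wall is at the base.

K_a = tan²(45° − φ/2) = 0.3726.
γ' = 19.4 − 9.81 = 9.590 kN/m³. Depth below WT = 2.8 m.
σ'_h at WT = K_a γ d_w = 7.735 kPa; at base = 7.735 + K_a γ' × 2.8 = 17.74 kPa.
P₁ (0–1.2 m) = ½×7.735×1.2 = 4.641. P₂ (1.2–4.0 m) = ½(7.735+17.74)×2.8 = 35.66.
P_w = ½ γ_w h₂² = 0.5×9.81×2.8² = 38.46. Total = 4.641+35.66+38.46 = 78.76 kN/m.

78.8 kN/m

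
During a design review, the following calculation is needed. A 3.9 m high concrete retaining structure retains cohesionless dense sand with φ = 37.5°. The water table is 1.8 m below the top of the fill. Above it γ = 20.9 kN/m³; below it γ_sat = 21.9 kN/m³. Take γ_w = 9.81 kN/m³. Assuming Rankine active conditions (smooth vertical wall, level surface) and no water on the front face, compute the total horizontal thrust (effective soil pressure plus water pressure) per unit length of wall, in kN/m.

K_a = tan²(45° − φ/2) = 0.2432.
γ' = 21.9 − 9.81 = 12.09 kN/m³. Depth below WT = 2.1 m.
σ'_h at WT = K_a γ d_w = 9.149 kPa; at base = 9.149 + K_a γ' × 2.1 = 15.32 kPa.
P₁ (0–1.8 m) = ½×9.149×1.8 = 8.234. P₂ (1.8–3.9 m) = ½(9.149+15.32)×2.1 = 25.70.
P_w = ½ γ_w h₂² = 0.5×9.81×2.1² = 21.63. Total = 8.234+25.70+21.63 = 55.56 kN/m.

55.6 kN/m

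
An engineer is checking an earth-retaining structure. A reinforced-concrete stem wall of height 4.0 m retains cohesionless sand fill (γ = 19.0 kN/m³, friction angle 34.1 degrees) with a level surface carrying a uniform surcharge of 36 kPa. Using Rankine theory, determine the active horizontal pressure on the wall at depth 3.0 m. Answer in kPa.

26.2 kPa

K_a = (1 − sin φ)/(1 + sin φ) = 0.2815.
σ_v = γz + q = 19.0 × 3.0 + 36 = 93.00 kPa.
σ_h = K_a σ_v = 0.2815 × 93.00 = 26.18 kPa.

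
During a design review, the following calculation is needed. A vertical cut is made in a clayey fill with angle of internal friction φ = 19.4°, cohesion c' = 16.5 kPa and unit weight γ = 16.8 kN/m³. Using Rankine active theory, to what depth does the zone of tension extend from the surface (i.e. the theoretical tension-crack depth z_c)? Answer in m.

K_a = tan²(45° − 19.4°/2) = 0.5013; √K_a = 0.7080.
The active pressure is zero where K_a γ z = 2c√K_a, so z_c = 2c/(γ√K_a) = 2×16.5/(16.8×0.7080) = 2.774 m.

2.77 m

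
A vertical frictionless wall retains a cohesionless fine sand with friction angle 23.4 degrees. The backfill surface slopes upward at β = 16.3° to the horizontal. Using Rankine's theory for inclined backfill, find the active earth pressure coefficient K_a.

K_a = cos β · (cos β − √(cos²β − cos²φ)) / (cos β + √(cos²β − cos²φ)).
cos β = 0.9598, cos φ = 0.9178, √(cos²β − cos²φ) = 0.2810.
K_a = 0.9598 × (0.9598 − 0.2810)/(0.9598 + 0.2810) = 0.5251.

0.525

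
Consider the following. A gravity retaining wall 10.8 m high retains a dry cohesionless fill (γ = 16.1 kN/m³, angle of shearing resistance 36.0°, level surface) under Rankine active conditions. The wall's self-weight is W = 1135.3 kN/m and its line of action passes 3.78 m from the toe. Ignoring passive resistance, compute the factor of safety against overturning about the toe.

4.89

K_a = tan²(45° − 36.0°/2) = 0.2596.
P_a = ½K_aγH² = 0.5×0.2596×16.1×10.8² = 243.8 kN/m, acting at H/3 = 3.600 m above the base.
Overturning moment M_o = P_a × H/3 = 243.8 × 3.600 = 877.6.
Resisting moment M_r = W × 3.78 = 1135.3 × 3.78 = 4291.
FS_overturning = M_r/M_o = 4291/877.6 = 4.890.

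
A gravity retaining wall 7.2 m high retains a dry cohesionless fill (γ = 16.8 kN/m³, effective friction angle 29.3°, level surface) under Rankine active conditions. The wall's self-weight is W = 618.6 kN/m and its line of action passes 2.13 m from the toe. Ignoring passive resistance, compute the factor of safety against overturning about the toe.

K_a = tan²(45° − 29.3°/2) = 0.3428.
P_a = ½K_aγH² = 0.5×0.3428×16.8×7.2² = 149.3 kN/m, acting at H/3 = 2.400 m above the base.
Overturning moment M_o = P_a × H/3 = 149.3 × 2.400 = 358.3.
Resisting moment M_r = W × 2.13 = 618.6 × 2.13 = 1318.
FS_overturning = M_r/M_o = 1318/358.3 = 3.677.

3.68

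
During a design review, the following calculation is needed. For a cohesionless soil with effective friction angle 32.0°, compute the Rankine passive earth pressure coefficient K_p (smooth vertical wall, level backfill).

3.25

K_p = (1 + sin φ)/(1 − sin φ) = tan²(45° + 32.0°/2) = 3.255.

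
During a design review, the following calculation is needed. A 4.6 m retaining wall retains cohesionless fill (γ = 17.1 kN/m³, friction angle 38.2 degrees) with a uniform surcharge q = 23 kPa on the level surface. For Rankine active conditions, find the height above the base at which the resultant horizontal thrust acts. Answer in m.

1.82 m

K_a = 0.2358.
Triangular part P₁ = ½K_aγH² = 42.66 at H/3 = 1.533 m; rectangular part P₂ = K_a q H = 24.95 at H/2 = 2.300 m.
ȳ = (P₁·1.533 + P₂·2.300)/(P₁+P₂) = 1.816 m.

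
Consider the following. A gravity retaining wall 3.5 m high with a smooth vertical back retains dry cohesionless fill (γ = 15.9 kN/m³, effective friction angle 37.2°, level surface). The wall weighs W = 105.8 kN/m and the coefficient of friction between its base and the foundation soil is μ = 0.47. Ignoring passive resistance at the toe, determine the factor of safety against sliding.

K_a = tan²(45° − 37.2°/2) = 0.2464.
P_a = ½K_aγH² = 0.5×0.2464×15.9×3.5² = 24.00 kN/m, acting at H/3 = 1.167 m above the base.
FS_sliding = μW / P_a = 0.47×105.8 / 24.00 = 2.072.

2.07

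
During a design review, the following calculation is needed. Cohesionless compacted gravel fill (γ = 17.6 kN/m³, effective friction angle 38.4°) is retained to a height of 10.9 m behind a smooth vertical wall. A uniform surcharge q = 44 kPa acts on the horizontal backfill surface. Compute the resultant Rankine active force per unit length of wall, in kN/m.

356 kN/m

K_a = tan²(45° − φ/2) = 0.2337.
Soil triangle: ½ K_a γ H² = 0.5×0.2337×17.6×10.9² = 244.3 kN/m.
Surcharge rectangle: K_a q H = 0.2337×44×10.9 = 112.1 kN/m.
Total = 244.3 + 112.1 = 356.4 kN/m.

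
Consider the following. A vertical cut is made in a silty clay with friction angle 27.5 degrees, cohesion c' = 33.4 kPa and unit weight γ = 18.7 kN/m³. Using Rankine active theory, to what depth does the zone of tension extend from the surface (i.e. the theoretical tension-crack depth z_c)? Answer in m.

5.89 m

K_a = tan²(45° − 27.5°/2) = 0.3682; √K_a = 0.6068.
The active pressure is zero where K_a γ z = 2c√K_a, so z_c = 2c/(γ√K_a) = 2×33.4/(18.7×0.6068) = 5.887 m.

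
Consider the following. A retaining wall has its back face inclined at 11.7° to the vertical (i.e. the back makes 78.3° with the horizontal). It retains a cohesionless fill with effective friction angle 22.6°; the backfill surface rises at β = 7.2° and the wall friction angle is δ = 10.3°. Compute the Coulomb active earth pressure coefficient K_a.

0.557

K_a = sin²(α+φ) / [sin²α · sin(α−δ) · (1 + √{sin(φ+δ)sin(φ−β) / (sin(α−δ)sin(α+β))})²].
With α = 78.3°, φ = 22.6°, δ = 10.3°, β = 7.2°: K_a = 0.5573.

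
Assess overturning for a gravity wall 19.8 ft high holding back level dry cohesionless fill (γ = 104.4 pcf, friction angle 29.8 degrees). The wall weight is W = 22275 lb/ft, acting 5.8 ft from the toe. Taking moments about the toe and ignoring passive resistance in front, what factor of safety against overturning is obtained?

K_a = tan²(45° − 29.8°/2) = 0.3360.
P_a = ½K_aγH² = 0.5×0.3360×104.4×19.8² = 6877 lb/ft, acting at H/3 = 6.600 ft above the base.
Overturning moment M_o = P_a × H/3 = 6877 × 6.600 = 45390.
Resisting moment M_r = W × 5.8 = 22275 × 5.8 = 129200.
FS_overturning = M_r/M_o = 129200/45390 = 2.847.

2.85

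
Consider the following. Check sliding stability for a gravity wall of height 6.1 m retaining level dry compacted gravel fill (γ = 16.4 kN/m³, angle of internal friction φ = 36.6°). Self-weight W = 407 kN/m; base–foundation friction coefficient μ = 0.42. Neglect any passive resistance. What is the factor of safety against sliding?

2.21

K_a = tan²(45° − 36.6°/2) = 0.2530.
P_a = ½K_aγH² = 0.5×0.2530×16.4×6.1² = 77.18 kN/m, acting at H/3 = 2.033 m above the base.
FS_sliding = μW / P_a = 0.42×407 / 77.18 = 2.215.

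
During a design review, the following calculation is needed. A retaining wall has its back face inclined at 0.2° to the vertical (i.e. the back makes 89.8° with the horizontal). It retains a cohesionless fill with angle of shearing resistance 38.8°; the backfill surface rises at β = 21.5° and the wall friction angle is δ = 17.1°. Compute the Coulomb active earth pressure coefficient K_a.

0.275

K_a = sin²(α+φ) / [sin²α · sin(α−δ) · (1 + √{sin(φ+δ)sin(φ−β) / (sin(α−δ)sin(α+β))})²].
With α = 89.8°, φ = 38.8°, δ = 17.1°, β = 21.5°: K_a = 0.2747.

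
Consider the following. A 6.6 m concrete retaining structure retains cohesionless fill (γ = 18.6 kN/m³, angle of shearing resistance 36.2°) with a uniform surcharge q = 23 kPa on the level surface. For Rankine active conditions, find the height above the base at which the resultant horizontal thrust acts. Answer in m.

K_a = 0.2574.
Triangular part P₁ = ½K_aγH² = 104.3 at H/3 = 2.200 m; rectangular part P₂ = K_a q H = 39.07 at H/2 = 3.300 m.
ȳ = (P₁·2.200 + P₂·3.300)/(P₁+P₂) = 2.500 m.

2.50 m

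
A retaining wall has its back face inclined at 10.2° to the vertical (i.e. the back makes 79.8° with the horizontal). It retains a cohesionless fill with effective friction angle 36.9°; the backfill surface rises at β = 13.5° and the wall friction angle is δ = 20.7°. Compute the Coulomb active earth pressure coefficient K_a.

K_a = sin²(α+φ) / [sin²α · sin(α−δ) · (1 + √{sin(φ+δ)sin(φ−β) / (sin(α−δ)sin(α+β))})²].
With α = 79.8°, φ = 36.9°, δ = 20.7°, β = 13.5°: K_a = 0.3634.

0.363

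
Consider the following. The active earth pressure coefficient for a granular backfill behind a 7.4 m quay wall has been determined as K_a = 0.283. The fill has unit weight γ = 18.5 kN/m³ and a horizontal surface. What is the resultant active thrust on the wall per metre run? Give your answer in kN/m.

P = ½ K_a γ H² = 0.5 × 0.283 × 18.5 × 7.4² = 143.3 kN/m.

143 kN/m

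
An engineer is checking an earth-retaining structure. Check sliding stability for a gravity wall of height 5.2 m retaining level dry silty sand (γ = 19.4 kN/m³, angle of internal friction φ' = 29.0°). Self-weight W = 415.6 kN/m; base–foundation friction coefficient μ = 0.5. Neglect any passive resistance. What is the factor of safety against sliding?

2.28

K_a = tan²(45° − 29.0°/2) = 0.3470.
P_a = ½K_aγH² = 0.5×0.3470×19.4×5.2² = 91.01 kN/m, acting at H/3 = 1.733 m above the base.
FS_sliding = μW / P_a = 0.5×415.6 / 91.01 = 2.283.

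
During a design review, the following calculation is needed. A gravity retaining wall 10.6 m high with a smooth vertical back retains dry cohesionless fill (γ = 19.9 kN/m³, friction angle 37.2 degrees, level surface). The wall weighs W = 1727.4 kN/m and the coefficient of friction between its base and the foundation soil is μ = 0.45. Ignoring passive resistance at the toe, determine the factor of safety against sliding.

2.82

K_a = tan²(45° − 37.2°/2) = 0.2464.
P_a = ½K_aγH² = 0.5×0.2464×19.9×10.6² = 275.5 kN/m, acting at H/3 = 3.533 m above the base.
FS_sliding = μW / P_a = 0.45×1727.4 / 275.5 = 2.822.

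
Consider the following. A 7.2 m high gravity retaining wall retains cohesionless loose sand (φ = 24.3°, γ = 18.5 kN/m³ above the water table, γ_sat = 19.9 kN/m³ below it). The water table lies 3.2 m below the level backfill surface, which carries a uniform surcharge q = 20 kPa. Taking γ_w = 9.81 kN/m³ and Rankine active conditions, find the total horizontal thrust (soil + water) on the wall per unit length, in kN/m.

310 kN/m

K_a = tan²(45° − φ/2) = 0.4169.
γ' = 19.9 − 9.81 = 10.09 kN/m³. h₂ = H − d_w = 4.0 m.
σ'_h: at surface K_a·q = 8.338; at WT K_a(q+γd_w) = 33.02; at base K_a(q+γd_w+γ'h₂) = 49.85 kPa.
P₁ = ½(8.338+33.02)×3.2 = 66.17; P₂ = ½(33.02+49.85)×4.0 = 165.7; P_w = ½γ_w h₂² = 78.48.
Total = 66.17+165.7+78.48 = 310.4 kN/m.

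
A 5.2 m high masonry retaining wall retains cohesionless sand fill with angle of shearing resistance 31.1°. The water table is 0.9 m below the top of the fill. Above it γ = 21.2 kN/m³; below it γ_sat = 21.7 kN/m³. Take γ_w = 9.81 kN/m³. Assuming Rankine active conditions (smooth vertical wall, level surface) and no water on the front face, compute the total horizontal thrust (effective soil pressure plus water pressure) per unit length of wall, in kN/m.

K_a = tan²(45° − φ/2) = 0.3188.
γ' = 21.7 − 9.81 = 11.89 kN/m³. Depth below WT = 4.3 m.
σ'_h at WT = K_a γ d_w = 6.083 kPa; at base = 6.083 + K_a γ' × 4.3 = 22.38 kPa.
P₁ (0–0.9 m) = ½×6.083×0.9 = 2.737. P₂ (0.9–5.2 m) = ½(6.083+22.38)×4.3 = 61.20.
P_w = ½ γ_w h₂² = 0.5×9.81×4.3² = 90.69. Total = 2.737+61.20+90.69 = 154.6 kN/m.

155 kN/m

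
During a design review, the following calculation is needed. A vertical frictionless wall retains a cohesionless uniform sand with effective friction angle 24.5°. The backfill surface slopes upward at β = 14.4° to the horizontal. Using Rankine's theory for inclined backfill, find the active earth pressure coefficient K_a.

K_a = cos β · (cos β − √(cos²β − cos²φ)) / (cos β + √(cos²β − cos²φ)).
cos β = 0.9686, cos φ = 0.9100, √(cos²β − cos²φ) = 0.3318.
K_a = 0.9686 × (0.9686 − 0.3318)/(0.9686 + 0.3318) = 0.4742.

0.474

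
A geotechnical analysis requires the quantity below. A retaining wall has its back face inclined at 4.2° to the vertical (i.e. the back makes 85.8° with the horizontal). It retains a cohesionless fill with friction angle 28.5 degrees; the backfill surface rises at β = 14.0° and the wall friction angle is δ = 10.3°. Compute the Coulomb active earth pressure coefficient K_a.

K_a = sin²(α+φ) / [sin²α · sin(α−δ) · (1 + √{sin(φ+δ)sin(φ−β) / (sin(α−δ)sin(α+β))})²].
With α = 85.8°, φ = 28.5°, δ = 10.3°, β = 14.0°: K_a = 0.4367.

0.437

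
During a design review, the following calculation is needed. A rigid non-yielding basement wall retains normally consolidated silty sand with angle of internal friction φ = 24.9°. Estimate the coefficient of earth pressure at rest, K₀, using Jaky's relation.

0.579

K₀ = 1 − sin φ' = 1 − sin 24.9° = 0.5790.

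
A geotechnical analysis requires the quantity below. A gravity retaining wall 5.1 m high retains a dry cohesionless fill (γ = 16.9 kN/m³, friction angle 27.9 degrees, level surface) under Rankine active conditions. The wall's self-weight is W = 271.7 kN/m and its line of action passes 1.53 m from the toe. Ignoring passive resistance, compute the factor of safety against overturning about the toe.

3.07

K_a = tan²(45° − 27.9°/2) = 0.3625.
P_a = ½K_aγH² = 0.5×0.3625×16.9×5.1² = 79.66 kN/m, acting at H/3 = 1.700 m above the base.
Overturning moment M_o = P_a × H/3 = 79.66 × 1.700 = 135.4.
Resisting moment M_r = W × 1.53 = 271.7 × 1.53 = 415.7.
FS_overturning = M_r/M_o = 415.7/135.4 = 3.070.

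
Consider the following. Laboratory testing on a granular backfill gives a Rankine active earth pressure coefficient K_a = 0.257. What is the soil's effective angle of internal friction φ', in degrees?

K_a = tan²(45° − φ/2) ⇒ 45° − φ/2 = arctan(√0.257) = 26.88°.
φ = 2(45° − 26.88°) = 36.23°.

36.2°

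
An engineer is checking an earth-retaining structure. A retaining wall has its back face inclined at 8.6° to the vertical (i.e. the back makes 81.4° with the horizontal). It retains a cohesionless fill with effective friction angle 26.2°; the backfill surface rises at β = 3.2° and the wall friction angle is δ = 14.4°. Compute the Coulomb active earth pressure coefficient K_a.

K_a = sin²(α+φ) / [sin²α · sin(α−δ) · (1 + √{sin(φ+δ)sin(φ−β) / (sin(α−δ)sin(α+β))})²].
With α = 81.4°, φ = 26.2°, δ = 14.4°, β = 3.2°: K_a = 0.4331.

0.433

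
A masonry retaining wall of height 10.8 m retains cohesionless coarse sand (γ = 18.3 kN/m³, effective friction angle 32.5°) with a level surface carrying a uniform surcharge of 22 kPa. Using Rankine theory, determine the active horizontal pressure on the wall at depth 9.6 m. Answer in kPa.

59.5 kPa

K_a = (1 − sin φ)/(1 + sin φ) = 0.3010.
σ_v = γz + q = 18.3 × 9.6 + 22 = 197.7 kPa.
σ_h = K_a σ_v = 0.3010 × 197.7 = 59.50 kPa.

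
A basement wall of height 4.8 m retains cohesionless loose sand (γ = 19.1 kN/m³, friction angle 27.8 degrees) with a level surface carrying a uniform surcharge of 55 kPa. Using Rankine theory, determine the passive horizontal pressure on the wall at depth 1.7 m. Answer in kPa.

240 kPa

K_p = (1 + sin φ)/(1 − sin φ) = 2.748.
σ_v = γz + q = 19.1 × 1.7 + 55 = 87.47 kPa.
σ_h = K_p σ_v = 2.748 × 87.47 = 240.4 kPa.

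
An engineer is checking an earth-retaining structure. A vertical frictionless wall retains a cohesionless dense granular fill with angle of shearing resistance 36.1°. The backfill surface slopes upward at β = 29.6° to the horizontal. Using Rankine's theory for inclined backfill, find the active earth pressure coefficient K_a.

0.400

K_a = cos β · (cos β − √(cos²β − cos²φ)) / (cos β + √(cos²β − cos²φ)).
cos β = 0.8695, cos φ = 0.8080, √(cos²β − cos²φ) = 0.3212.
K_a = 0.8695 × (0.8695 − 0.3212)/(0.8695 + 0.3212) = 0.4004.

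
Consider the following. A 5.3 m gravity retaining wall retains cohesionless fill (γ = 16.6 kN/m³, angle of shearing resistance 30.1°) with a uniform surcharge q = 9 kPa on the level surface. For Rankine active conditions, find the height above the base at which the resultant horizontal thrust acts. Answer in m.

1.92 m

K_a = 0.3320.
Triangular part P₁ = ½K_aγH² = 77.40 at H/3 = 1.767 m; rectangular part P₂ = K_a q H = 15.84 at H/2 = 2.650 m.
ȳ = (P₁·1.767 + P₂·2.650)/(P₁+P₂) = 1.917 m.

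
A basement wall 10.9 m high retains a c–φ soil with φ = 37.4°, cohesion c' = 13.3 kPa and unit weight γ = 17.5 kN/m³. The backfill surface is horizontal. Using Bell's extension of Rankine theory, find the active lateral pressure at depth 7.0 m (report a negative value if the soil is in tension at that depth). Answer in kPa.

K_a = (1 − sin φ)/(1 + sin φ) = 0.2443.
σ_a = K_a γ z − 2c√K_a = 0.2443×17.5×7.0 − 2×13.3×0.4942 = 16.78 kPa.

16.8 kPa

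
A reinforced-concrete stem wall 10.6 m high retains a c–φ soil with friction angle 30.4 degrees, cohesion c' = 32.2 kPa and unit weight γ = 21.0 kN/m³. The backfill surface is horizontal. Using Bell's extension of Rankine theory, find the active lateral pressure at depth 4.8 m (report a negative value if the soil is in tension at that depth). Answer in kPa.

-3.82 kPa

K_a = (1 − sin φ)/(1 + sin φ) = 0.3280.
σ_a = K_a γ z − 2c√K_a = 0.3280×21.0×4.8 − 2×32.2×0.5727 = -3.821 kPa.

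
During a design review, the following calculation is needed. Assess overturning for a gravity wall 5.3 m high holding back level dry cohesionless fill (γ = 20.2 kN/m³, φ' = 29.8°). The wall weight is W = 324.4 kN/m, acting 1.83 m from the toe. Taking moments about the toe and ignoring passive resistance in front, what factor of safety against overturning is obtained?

K_a = tan²(45° − 29.8°/2) = 0.3360.
P_a = ½K_aγH² = 0.5×0.3360×20.2×5.3² = 95.33 kN/m, acting at H/3 = 1.767 m above the base.
Overturning moment M_o = P_a × H/3 = 95.33 × 1.767 = 168.4.
Resisting moment M_r = W × 1.83 = 324.4 × 1.83 = 593.7.
FS_overturning = M_r/M_o = 593.7/168.4 = 3.525.

3.52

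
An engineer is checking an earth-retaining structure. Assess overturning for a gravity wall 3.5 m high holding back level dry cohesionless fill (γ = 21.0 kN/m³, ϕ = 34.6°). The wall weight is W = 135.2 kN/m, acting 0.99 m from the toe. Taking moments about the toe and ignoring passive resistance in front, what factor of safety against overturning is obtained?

3.24

K_a = tan²(45° − 34.6°/2) = 0.2756.
P_a = ½K_aγH² = 0.5×0.2756×21.0×3.5² = 35.45 kN/m, acting at H/3 = 1.167 m above the base.
Overturning moment M_o = P_a × H/3 = 35.45 × 1.167 = 41.36.
Resisting moment M_r = W × 0.99 = 135.2 × 0.99 = 133.8.
FS_overturning = M_r/M_o = 133.8/41.36 = 3.236.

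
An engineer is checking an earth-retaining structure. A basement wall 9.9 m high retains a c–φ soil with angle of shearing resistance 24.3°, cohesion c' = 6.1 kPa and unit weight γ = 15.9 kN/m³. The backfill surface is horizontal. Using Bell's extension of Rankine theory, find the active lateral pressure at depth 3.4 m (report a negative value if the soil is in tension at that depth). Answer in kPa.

K_a = (1 − sin φ)/(1 + sin φ) = 0.4169.
σ_a = K_a γ z − 2c√K_a = 0.4169×15.9×3.4 − 2×6.1×0.6457 = 14.66 kPa.

14.7 kPa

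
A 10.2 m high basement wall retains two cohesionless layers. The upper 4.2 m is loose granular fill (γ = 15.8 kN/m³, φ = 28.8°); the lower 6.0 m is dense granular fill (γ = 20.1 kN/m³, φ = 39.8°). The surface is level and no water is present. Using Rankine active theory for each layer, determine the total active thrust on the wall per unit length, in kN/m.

215 kN/m

K_a1 = tan²(45°−28.8°/2) = 0.3498; K_a2 = tan²(45°−39.8°/2) = 0.2194.
Layer 1: σ at base = K_a1 γ₁ h₁ = 23.21 kPa; P₁ = ½×23.21×4.2 = 48.74.
Layer 2: σ_v at top = γ₁h₁ = 66.36; σ_h top = K_a2×66.36 = 14.56; σ_h base = K_a2×(66.36+20.1×6.0) = 41.02.
P₂ = ½(14.56+41.02)×6.0 = 166.8. Total P_a = 48.74+166.8 = 215.5 kN/m.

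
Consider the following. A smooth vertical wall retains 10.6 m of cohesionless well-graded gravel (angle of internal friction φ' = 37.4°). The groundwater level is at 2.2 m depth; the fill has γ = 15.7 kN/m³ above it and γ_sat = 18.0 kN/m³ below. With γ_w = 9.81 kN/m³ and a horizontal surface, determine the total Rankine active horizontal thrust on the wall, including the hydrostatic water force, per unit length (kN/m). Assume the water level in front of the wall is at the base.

497 kN/m

K_a = tan²(45° − φ/2) = 0.2443.
γ' = 18.0 − 9.81 = 8.190 kN/m³. Depth below WT = 8.4 m.
σ'_h at WT = K_a γ d_w = 8.437 kPa; at base = 8.437 + K_a γ' × 8.4 = 25.24 kPa.
P₁ (0–2.2 m) = ½×8.437×2.2 = 9.281. P₂ (2.2–10.6 m) = ½(8.437+25.24)×8.4 = 141.4.
P_w = ½ γ_w h₂² = 0.5×9.81×8.4² = 346.1. Total = 9.281+141.4+346.1 = 496.8 kN/m.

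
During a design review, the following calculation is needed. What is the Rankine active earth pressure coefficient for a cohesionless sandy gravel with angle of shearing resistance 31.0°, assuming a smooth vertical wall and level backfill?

0.320

K_a = (1 − sin φ)/(1 + sin φ) = (1 − sin 31.0°)/(1 + sin 31.0°) = 0.3201.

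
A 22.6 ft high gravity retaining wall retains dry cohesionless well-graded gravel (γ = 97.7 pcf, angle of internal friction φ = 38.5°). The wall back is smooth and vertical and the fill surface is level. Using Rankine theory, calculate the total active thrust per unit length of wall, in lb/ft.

K_a = tan²(45° − φ/2) = 0.2327.
P_a = ½ K_a γ H² = 0.5 × 0.2327 × 97.7 × 22.6² = 5805 lb/ft.

5800 lb/ft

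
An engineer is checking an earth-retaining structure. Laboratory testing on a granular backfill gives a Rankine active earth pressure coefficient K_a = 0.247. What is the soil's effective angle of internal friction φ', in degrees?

K_a = tan²(45° − φ/2) ⇒ 45° − φ/2 = arctan(√0.247) = 26.43°.
φ = 2(45° − 26.43°) = 37.15°.

37.1°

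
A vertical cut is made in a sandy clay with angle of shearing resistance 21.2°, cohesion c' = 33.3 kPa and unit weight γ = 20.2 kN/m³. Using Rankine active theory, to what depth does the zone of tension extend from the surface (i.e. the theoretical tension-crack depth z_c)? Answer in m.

K_a = tan²(45° − 21.2°/2) = 0.4688; √K_a = 0.6847.
The active pressure is zero where K_a γ z = 2c√K_a, so z_c = 2c/(γ√K_a) = 2×33.3/(20.2×0.6847) = 4.815 m.

4.82 m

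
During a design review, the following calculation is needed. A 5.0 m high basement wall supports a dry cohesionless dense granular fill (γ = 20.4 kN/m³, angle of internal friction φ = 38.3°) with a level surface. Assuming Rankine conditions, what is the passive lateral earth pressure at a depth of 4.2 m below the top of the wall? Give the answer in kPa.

K_p = (1 + sin φ)/(1 − sin φ) = 4.260.
σ_h = K_p γ z = 4.260 × 20.4 × 4.2 = 365.0 kPa.

365 kPa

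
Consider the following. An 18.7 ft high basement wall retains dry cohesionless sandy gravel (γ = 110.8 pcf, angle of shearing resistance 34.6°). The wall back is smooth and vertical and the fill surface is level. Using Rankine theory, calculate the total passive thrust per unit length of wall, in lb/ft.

70300 lb/ft

K_p = tan²(45° + φ/2) = 3.628.
P_p = ½ K_p γ H² = 0.5 × 3.628 × 110.8 × 18.7² = 70280 lb/ft.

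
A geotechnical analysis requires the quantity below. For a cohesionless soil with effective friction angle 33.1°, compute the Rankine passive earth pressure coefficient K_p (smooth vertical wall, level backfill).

3.41

K_p = (1 + sin φ)/(1 − sin φ) = tan²(45° + 33.1°/2) = 3.406.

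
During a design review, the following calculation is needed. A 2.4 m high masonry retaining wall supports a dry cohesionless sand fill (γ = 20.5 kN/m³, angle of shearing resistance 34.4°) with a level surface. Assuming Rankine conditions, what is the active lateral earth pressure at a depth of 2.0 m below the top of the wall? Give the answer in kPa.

11.4 kPa

K_a = (1 − sin φ)/(1 + sin φ) = 0.2780.
σ_h = K_a γ z = 0.2780 × 20.5 × 2.0 = 11.40 kPa.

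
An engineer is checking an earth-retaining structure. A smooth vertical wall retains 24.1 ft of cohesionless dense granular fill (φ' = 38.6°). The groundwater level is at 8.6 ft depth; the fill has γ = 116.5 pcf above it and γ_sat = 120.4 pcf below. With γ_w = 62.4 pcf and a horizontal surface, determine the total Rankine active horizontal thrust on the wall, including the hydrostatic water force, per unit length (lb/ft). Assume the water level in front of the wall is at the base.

13700 lb/ft

K_a = tan²(45° − φ/2) = 0.2316.
γ' = 120.4 − 62.4 = 58.00 pcf. Depth below WT = 15.5 ft.
σ'_h at WT = K_a γ d_w = 232.1 psf; at base = 232.1 + K_a γ' × 15.5 = 440.3 psf.
P₁ (0–8.6 ft) = ½×232.1×8.6 = 997.9. P₂ (8.6–24.1 ft) = ½(232.1+440.3)×15.5 = 5211.
P_w = ½ γ_w h₂² = 0.5×62.4×15.5² = 7496. Total = 997.9+5211+7496 = 13700 lb/ft.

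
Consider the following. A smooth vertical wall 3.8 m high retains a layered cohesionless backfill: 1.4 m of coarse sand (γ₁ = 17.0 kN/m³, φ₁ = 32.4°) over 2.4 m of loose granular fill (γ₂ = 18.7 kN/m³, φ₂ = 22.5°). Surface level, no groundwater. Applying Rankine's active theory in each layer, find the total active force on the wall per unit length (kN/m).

54.6 kN/m

K_a1 = tan²(45°−32.4°/2) = 0.3022; K_a2 = tan²(45°−22.5°/2) = 0.4465.
Layer 1: σ at base = K_a1 γ₁ h₁ = 7.193 kPa; P₁ = ½×7.193×1.4 = 5.035.
Layer 2: σ_v at top = γ₁h₁ = 23.80; σ_h top = K_a2×23.80 = 10.63; σ_h base = K_a2×(23.80+18.7×2.4) = 30.66.
P₂ = ½(10.63+30.66)×2.4 = 49.55. Total P_a = 5.035+49.55 = 54.58 kN/m.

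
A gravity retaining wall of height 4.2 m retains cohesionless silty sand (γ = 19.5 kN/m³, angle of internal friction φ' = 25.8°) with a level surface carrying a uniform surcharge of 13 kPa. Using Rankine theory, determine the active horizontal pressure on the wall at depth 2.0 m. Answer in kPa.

20.5 kPa

K_a = (1 − sin φ)/(1 + sin φ) = 0.3935.
σ_v = γz + q = 19.5 × 2.0 + 13 = 52.00 kPa.
σ_h = K_a σ_v = 0.3935 × 52.00 = 20.46 kPa.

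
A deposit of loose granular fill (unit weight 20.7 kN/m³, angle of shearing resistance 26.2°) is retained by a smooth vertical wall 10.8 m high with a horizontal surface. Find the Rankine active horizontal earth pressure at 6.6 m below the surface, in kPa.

52.9 kPa

K_a = (1 − sin φ)/(1 + sin φ) = 0.3874.
σ_h = K_a γ z = 0.3874 × 20.7 × 6.6 = 52.93 kPa.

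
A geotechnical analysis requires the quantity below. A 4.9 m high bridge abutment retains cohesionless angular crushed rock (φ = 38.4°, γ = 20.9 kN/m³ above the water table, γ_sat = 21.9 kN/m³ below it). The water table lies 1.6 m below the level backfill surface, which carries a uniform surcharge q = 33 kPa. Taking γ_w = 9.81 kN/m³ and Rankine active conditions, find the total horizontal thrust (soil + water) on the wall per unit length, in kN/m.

139 kN/m

K_a = tan²(45° − φ/2) = 0.2337.
γ' = 21.9 − 9.81 = 12.09 kN/m³. h₂ = H − d_w = 3.3 m.
σ'_h: at surface K_a·q = 7.712; at WT K_a(q+γd_w) = 15.53; at base K_a(q+γd_w+γ'h₂) = 24.85 kPa.
P₁ = ½(7.712+15.53)×1.6 = 18.59; P₂ = ½(15.53+24.85)×3.3 = 66.62; P_w = ½γ_w h₂² = 53.42.
Total = 18.59+66.62+53.42 = 138.6 kN/m.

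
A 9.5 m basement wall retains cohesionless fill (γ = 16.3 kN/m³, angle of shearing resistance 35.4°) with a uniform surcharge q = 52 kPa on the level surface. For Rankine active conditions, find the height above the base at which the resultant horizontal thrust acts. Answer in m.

K_a = 0.2664.
Triangular part P₁ = ½K_aγH² = 195.9 at H/3 = 3.167 m; rectangular part P₂ = K_a q H = 131.6 at H/2 = 4.750 m.
ȳ = (P₁·3.167 + P₂·4.750)/(P₁+P₂) = 3.803 m.

3.80 m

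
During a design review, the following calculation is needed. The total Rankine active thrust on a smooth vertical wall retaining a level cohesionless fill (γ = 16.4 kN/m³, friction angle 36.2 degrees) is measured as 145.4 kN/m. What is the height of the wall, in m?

K_a = 0.2574. P_a = ½ K_a γ H² ⇒ H = √(2P_a/(K_a γ)).
H = √(2×145.4/(0.2574×16.4)) = 8.300 m.

8.30 m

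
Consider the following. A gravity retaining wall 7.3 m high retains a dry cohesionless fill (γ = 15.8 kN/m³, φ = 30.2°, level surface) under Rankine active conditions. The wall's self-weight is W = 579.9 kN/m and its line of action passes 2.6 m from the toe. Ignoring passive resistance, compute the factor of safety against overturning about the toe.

4.45

K_a = tan²(45° − 30.2°/2) = 0.3307.
P_a = ½K_aγH² = 0.5×0.3307×15.8×7.3² = 139.2 kN/m, acting at H/3 = 2.433 m above the base.
Overturning moment M_o = P_a × H/3 = 139.2 × 2.433 = 338.7.
Resisting moment M_r = W × 2.6 = 579.9 × 2.6 = 1508.
FS_overturning = M_r/M_o = 1508/338.7 = 4.451.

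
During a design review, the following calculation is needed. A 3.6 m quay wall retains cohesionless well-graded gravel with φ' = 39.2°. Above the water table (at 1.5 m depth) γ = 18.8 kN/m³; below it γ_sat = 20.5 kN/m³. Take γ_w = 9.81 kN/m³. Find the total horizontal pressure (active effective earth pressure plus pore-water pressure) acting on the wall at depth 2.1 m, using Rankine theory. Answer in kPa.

13.7 kPa

K_a = (1 − sin φ)/(1 + sin φ) = 0.2255.
γ' = 20.5 − 9.81 = 10.69 kN/m³.
Effective vertical stress at 2.1 m: σ'_v = 18.8×1.5 + 10.69×0.600 = 34.61 kPa.
σ'_h = K_a σ'_v = 0.2255 × 34.61 = 7.804 kPa; u = γ_w × 0.600 = 5.886 kPa.
Total σ_h = 7.804 + 5.886 = 13.69 kPa.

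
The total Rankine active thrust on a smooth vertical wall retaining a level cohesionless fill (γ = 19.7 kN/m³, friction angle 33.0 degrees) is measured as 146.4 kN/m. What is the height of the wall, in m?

7.10 m

K_a = 0.2948. P_a = ½ K_a γ H² ⇒ H = √(2P_a/(K_a γ)).
H = √(2×146.4/(0.2948×19.7)) = 7.100 m.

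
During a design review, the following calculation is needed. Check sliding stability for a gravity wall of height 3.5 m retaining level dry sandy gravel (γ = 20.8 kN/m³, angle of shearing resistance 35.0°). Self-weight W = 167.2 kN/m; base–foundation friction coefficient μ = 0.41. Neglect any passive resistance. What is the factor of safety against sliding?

1.99

K_a = tan²(45° − 35.0°/2) = 0.2710.
P_a = ½K_aγH² = 0.5×0.2710×20.8×3.5² = 34.52 kN/m, acting at H/3 = 1.167 m above the base.
FS_sliding = μW / P_a = 0.41×167.2 / 34.52 = 1.986.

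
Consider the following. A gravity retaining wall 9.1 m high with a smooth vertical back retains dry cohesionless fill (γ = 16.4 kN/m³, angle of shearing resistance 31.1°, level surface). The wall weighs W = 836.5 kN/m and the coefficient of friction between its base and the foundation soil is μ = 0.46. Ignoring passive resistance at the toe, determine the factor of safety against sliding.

1.78

K_a = tan²(45° − 31.1°/2) = 0.3188.
P_a = ½K_aγH² = 0.5×0.3188×16.4×9.1² = 216.5 kN/m, acting at H/3 = 3.033 m above the base.
FS_sliding = μW / P_a = 0.46×836.5 / 216.5 = 1.778.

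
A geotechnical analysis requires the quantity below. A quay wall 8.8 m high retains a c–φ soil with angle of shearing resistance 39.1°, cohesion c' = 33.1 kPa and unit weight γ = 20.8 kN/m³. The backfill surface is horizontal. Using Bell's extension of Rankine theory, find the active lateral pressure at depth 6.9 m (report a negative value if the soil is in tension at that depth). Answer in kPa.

K_a = (1 − sin φ)/(1 + sin φ) = 0.2265.
σ_a = K_a γ z − 2c√K_a = 0.2265×20.8×6.9 − 2×33.1×0.4759 = 1.000 kPa.

1.00 kPa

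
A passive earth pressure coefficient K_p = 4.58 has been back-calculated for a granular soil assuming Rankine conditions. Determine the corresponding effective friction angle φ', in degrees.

K_p = (1+sin φ)/(1−sin φ) ⇒ sin φ = (K_p − 1)/(K_p + 1) = 0.6416.
φ = arcsin(0.6416) = 39.91°.

39.9°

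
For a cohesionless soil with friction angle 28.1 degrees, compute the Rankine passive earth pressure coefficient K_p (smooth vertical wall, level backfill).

K_p = (1 + sin φ)/(1 − sin φ) = tan²(45° + 28.1°/2) = 2.781.

2.78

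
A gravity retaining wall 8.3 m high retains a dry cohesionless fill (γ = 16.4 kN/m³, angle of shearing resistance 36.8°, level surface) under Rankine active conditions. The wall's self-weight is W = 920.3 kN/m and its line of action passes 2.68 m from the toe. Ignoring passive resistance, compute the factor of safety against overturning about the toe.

K_a = tan²(45° − 36.8°/2) = 0.2508.
P_a = ½K_aγH² = 0.5×0.2508×16.4×8.3² = 141.7 kN/m, acting at H/3 = 2.767 m above the base.
Overturning moment M_o = P_a × H/3 = 141.7 × 2.767 = 391.9.
Resisting moment M_r = W × 2.68 = 920.3 × 2.68 = 2466.
FS_overturning = M_r/M_o = 2466/391.9 = 6.293.

6.29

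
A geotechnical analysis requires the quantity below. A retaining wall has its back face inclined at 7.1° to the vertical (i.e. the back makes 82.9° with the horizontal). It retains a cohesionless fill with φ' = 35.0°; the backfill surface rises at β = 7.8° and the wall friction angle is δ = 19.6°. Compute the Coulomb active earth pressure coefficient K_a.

K_a = sin²(α+φ) / [sin²α · sin(α−δ) · (1 + √{sin(φ+δ)sin(φ−β) / (sin(α−δ)sin(α+β))})²].
With α = 82.9°, φ = 35.0°, δ = 19.6°, β = 7.8°: K_a = 0.3278.

0.328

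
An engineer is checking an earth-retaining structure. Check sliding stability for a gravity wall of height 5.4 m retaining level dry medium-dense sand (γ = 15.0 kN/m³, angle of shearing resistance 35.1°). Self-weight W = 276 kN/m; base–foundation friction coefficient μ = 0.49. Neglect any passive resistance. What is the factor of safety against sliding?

K_a = tan²(45° − 35.1°/2) = 0.2698.
P_a = ½K_aγH² = 0.5×0.2698×15.0×5.4² = 59.01 kN/m, acting at H/3 = 1.800 m above the base.
FS_sliding = μW / P_a = 0.49×276 / 59.01 = 2.292.

2.29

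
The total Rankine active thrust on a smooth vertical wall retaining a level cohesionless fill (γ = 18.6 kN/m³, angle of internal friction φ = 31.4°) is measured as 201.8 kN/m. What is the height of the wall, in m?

8.30 m

K_a = 0.3149. P_a = ½ K_a γ H² ⇒ H = √(2P_a/(K_a γ)).
H = √(2×201.8/(0.3149×18.6)) = 8.301 m.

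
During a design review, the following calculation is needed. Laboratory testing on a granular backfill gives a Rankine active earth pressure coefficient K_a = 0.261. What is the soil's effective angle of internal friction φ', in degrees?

K_a = tan²(45° − φ/2) ⇒ 45° − φ/2 = arctan(√0.261) = 27.06°.
φ = 2(45° − 27.06°) = 35.88°.

35.9°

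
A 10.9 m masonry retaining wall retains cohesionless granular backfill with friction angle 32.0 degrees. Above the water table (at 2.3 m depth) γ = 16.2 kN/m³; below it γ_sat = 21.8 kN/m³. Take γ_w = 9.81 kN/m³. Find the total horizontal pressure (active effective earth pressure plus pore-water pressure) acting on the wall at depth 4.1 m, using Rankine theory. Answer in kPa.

K_a = (1 − sin φ)/(1 + sin φ) = 0.3073.
γ' = 21.8 − 9.81 = 11.99 kN/m³.
Effective vertical stress at 4.1 m: σ'_v = 16.2×2.3 + 11.99×1.80 = 58.84 kPa.
σ'_h = K_a σ'_v = 0.3073 × 58.84 = 18.08 kPa; u = γ_w × 1.80 = 17.66 kPa.
Total σ_h = 18.08 + 17.66 = 35.74 kPa.

35.7 kPa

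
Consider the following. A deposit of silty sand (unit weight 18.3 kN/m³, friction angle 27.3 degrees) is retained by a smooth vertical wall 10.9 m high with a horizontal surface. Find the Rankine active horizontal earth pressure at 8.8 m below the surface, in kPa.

59.8 kPa

K_a = (1 − sin φ)/(1 + sin φ) = 0.3711.
σ_h = K_a γ z = 0.3711 × 18.3 × 8.8 = 59.77 kPa.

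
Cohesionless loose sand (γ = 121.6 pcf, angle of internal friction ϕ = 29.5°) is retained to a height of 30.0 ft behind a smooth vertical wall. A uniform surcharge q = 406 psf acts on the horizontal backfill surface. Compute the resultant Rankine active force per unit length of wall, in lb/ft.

22800 lb/ft

K_a = tan²(45° − φ/2) = 0.3401.
Soil triangle: ½ K_a γ H² = 0.5×0.3401×121.6×30.0² = 18610 lb/ft.
Surcharge rectangle: K_a q H = 0.3401×406×30.0 = 4142 lb/ft.
Total = 18610 + 4142 = 22750 lb/ft.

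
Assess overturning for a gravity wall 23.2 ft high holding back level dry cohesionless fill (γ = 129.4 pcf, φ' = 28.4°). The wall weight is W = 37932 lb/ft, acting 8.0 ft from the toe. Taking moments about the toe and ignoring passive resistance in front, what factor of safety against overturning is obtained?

3.17

K_a = tan²(45° − 28.4°/2) = 0.3554.
P_a = ½K_aγH² = 0.5×0.3554×129.4×23.2² = 12380 lb/ft, acting at H/3 = 7.733 ft above the base.
Overturning moment M_o = P_a × H/3 = 12380 × 7.733 = 95700.
Resisting moment M_r = W × 8.0 = 37932 × 8.0 = 303500.
FS_overturning = M_r/M_o = 303500/95700 = 3.171.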